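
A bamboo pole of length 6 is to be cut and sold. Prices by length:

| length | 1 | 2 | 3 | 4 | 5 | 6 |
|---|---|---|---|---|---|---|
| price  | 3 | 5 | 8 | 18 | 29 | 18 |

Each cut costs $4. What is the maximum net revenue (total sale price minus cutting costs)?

Let r[k] be the best obtainable value from length k. For each k, try every first piece i and keep the best of price[i] + r[k−i] minus the 4 cut fee when i<k.
r[1] = 3
r[2] = max(3+3-4, 5+0) = 5
r[3] = max(3+5-4, 5+3-4, 8+0) = 8
r[4] = max(3+8-4, 5+5-4, 8+3-4, 18+0) = 18
r[5] = max(3+18-4, 5+8-4, 8+5-4, 18+3-4, 29+0) = 29
r[6] = max(3+29-4, 5+18-4, 8+8-4, 18+5-4, 29+3-4, 18+0) = 28
One optimal plan: pieces 5 + 1 (1 cut) → $32 − $4 = $28.

28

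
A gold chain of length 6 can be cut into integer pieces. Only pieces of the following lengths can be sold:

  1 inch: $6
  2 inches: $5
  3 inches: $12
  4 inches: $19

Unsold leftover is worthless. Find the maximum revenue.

36

Build best[k] bottom-up: best[k] = max over allowed piece i of (p[i] + best[k−i]).
best[1] = 6
best[2] = max(6+6, 5+0) = 12
best[3] = max(6+12, 5+6, 12+0) = 18
best[4] = max(6+18, 5+12, 12+6, 19+0) = 24
best[5] = max(6+24, 5+18, 12+12, 19+6) = 30
best[6] = max(6+30, 5+24, 12+18, 19+12) = 36
One optimal cutting: 1 + 1 + 1 + 1 + 1 + 1 → $36.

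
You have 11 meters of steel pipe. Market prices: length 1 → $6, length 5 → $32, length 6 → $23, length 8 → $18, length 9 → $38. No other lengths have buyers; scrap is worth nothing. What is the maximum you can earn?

70

Build r[k] bottom-up: r[k] = max over allowed piece i of (p[i] + r[k−i]).
r[1] = 6
r[2] = 12  (first piece 1, then r[1]=6)
r[3] = 18  (first piece 1, then r[2]=12)
r[4] = 24  (first piece 1, then r[3]=18)
r[5] = max(6+24, 32+0) = 32
r[6] = max(6+32, 32+6, 23+0) = 38
r[7] = max(6+38, 32+12, 23+6) = 44
r[8] = max(6+44, 32+18, 23+12, 18+0) = 50
r[9] = max(6+50, 32+24, 23+18, 18+6, 38+0) = 56
r[10] = max(6+56, 32+32, 23+24, 18+12, 38+6) = 64
r[11] = max(6+64, 32+38, 23+32, 18+18, 38+12) = 70
One optimal cutting: 5 + 5 + 1 → $70.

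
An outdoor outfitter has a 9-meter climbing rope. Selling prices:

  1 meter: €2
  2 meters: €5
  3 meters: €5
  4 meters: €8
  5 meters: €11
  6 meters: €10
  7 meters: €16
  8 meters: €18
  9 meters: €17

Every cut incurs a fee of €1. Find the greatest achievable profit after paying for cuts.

20

Build v[k] bottom-up: v[k] = max over allowed piece i of (p[i] + v[k−i]) − 1 per cut.
v[1] = 2
v[2] = 5
v[3] = 6  (first piece 1, then v[2]=5)
v[4] = 9  (first piece 2, then v[2]=5)
v[5] = 11
v[6] = 13  (first piece 2, then v[4]=9)
v[7] = 16
v[8] = 18
v[9] = 20  (first piece 2, then v[7]=16)
One optimal plan: pieces 7 + 2 (1 cut) → €21 − €1 = €20.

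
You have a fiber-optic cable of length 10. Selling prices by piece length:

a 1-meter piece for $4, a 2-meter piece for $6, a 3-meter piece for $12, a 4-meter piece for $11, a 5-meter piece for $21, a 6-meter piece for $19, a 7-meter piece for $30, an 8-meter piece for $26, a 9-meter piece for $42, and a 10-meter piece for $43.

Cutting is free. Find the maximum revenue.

46

Build v[k] bottom-up: v[k] = max over allowed piece i of (p[i] + v[k−i]).
v[1] = 4
v[2] = max(4+4, 6+0) = 8
v[3] = max(4+8, 6+4, 12+0) = 12
v[4] = max(4+12, 6+8, 12+4, 11+0) = 16
v[5] = max(4+16, 6+12, 12+8, 11+4, 21+0) = 21
v[6] = max(4+21, 6+16, 12+12, 11+8, 21+4, 19+0) = 25
v[7] = max(4+25, 6+21, 12+16, …, 19+4, 30+0) = 30
v[8] = max(4+30, 6+25, 12+21, …, 30+4, 26+0) = 34
v[9] = max(4+34, 6+30, 12+25, …, 26+4, 42+0) = 42
v[10] = max(4+42, 6+34, 12+30, …, 42+4, 43+0) = 46
One optimal cutting: 9 + 1 → $42 + $4 = $46.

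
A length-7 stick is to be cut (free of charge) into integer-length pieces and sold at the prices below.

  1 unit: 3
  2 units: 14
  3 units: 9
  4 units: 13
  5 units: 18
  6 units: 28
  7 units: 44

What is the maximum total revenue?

45

Consider every possible first cut. R[k] is the best of p[i]+R[k−i] over all sellable i≤k.
R[1] = 3
R[2] = max(3+3, 14+0) = 14
R[3] = max(3+14, 14+3, 9+0) = 17
R[4] = max(3+17, 14+14, 9+3, 13+0) = 28
R[5] = max(3+28, 14+17, 9+14, 13+3, 18+0) = 31
R[6] = max(3+31, 14+28, 9+17, 13+14, 18+3, 28+0) = 42
R[7] = max(3+42, 14+31, 9+28, …, 28+3, 44+0) = 45
One optimal cutting: 2 + 2 + 2 + 1 → 14 + 14 + 14 + 3 = 45.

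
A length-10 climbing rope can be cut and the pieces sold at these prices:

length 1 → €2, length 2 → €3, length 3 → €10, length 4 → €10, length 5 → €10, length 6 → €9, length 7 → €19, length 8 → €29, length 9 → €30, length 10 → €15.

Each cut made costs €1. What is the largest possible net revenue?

Consider every possible first cut. r[k] is the best of p[i]+r[k−i] over all sellable i≤k, charging 1 whenever i<k.
r[1] = 2
r[2] = max(2+2-1, 3+0) = 3
r[3] = max(2+3-1, 3+2-1, 10+0) = 10
r[4] = max(2+10-1, 3+3-1, 10+2-1, 10+0) = 11
r[5] = max(2+11-1, 3+10-1, 10+3-1, 10+2-1, 10+0) = 12
r[6] = max(2+12-1, 3+11-1, 10+10-1, 10+3-1, 10+2-1, 9+0) = 19
r[7] = max(2+19-1, 3+12-1, 10+11-1, …, 9+2-1, 19+0) = 20
r[8] = max(2+20-1, 3+19-1, 10+12-1, …, 19+2-1, 29+0) = 29
r[9] = max(2+29-1, 3+20-1, 10+19-1, …, 29+2-1, 30+0) = 30
r[10] = max(2+30-1, 3+29-1, 10+20-1, …, 30+2-1, 15+0) = 31
One optimal plan: pieces 8 + 1 + 1 (2 cuts) → €33 − €2 = €31.

31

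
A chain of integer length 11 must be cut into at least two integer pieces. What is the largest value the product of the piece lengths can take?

Let m[k] be the best product for length k (with at least one cut). For each first piece i, the rest contributes max(k−i, m[k−i]).
m[2] = 1·max(1,0) = 1·1 = 1
m[3] = 1·max(2,1) = 1·2 = 2
m[4] = 2·max(2,1) = 2·2 = 4
m[5] = 2·max(3,2) = 2·3 = 6
m[6] = 3·max(3,2) = 3·3 = 9
m[7] = 2·max(5,6) = 2·6 = 12
m[8] = 2·max(6,9) = 2·9 = 18
m[9] = 3·max(6,9) = 3·9 = 27
m[10] = 2·max(8,18) = 2·18 = 36
m[11] = 2·max(9,27) = 2·27 = 54
One optimal split: 3 + 3 + 3 + 2; product 3·3·3·2 = 54.

54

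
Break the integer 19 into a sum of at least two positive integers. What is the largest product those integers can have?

972

Fill g[k] for k=2..19: at each k try every first piece i and multiply by the better of (k−i) uncut or g[k−i].
g[2] = 1*max(1,0) = 1*1 = 1
g[3] = 1*max(2,1) = 1*2 = 2
g[4] = 2*max(2,1) = 2*2 = 4
g[5] = 2*max(3,2) = 2*3 = 6
g[6] = 3*max(3,2) = 3*3 = 9
g[7] = 2*max(5,6) = 2*6 = 12
g[8] = 2*max(6,9) = 2*9 = 18
g[9] = 3*max(6,9) = 3*9 = 27
g[10] = 2*max(8,18) = 2*18 = 36
g[11] = 2*max(9,27) = 2*27 = 54
g[12] = 3*max(9,27) = 3*27 = 81
g[13] = 2*max(11,54) = 2*54 = 108
g[14] = 2*max(12,81) = 2*81 = 162
g[15] = 3*max(12,81) = 3*81 = 243
g[16] = 2*max(14,162) = 2*162 = 324
g[17] = 2*max(15,243) = 2*243 = 486
g[18] = 3*max(15,243) = 3*243 = 729
g[19] = 2*max(17,486) = 2*486 = 972
One optimal split: 3 + 3 + 3 + 3 + 3 + 2 + 2; product 3*3*3*3*3*2*2 = 972.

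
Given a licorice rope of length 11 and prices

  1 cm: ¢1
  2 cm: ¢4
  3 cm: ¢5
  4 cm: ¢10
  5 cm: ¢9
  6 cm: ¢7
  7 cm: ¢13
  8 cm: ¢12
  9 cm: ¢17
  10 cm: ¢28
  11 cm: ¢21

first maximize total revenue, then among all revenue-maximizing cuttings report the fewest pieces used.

Consider every possible first cut. r[k] is the best of p[i]+r[k−i] over all sellable i≤k.
r[1] = 1
r[2] = 4
r[3] = 5  (first piece 1, then r[2]=4)
r[4] = 10
r[5] = 11  (first piece 1, then r[4]=10)
r[6] = 14  (first piece 2, then r[4]=10)
r[7] = 15  (first piece 1, then r[6]=14)
r[8] = 20  (first piece 4, then r[4]=10)
r[9] = 21  (first piece 1, then r[8]=20)
r[10] = 28
r[11] = 29  (first piece 1, then r[10]=28)
Maximum revenue is ¢29.
Now minimize piece count subject to staying optimal: for each k, pieces[k] = 1 + min over i with p[i]+r[k−i]=r[k] of pieces[k−i].
pieces[8] = 2
pieces[9] = 3
pieces[10] = 1
pieces[11] = 2

2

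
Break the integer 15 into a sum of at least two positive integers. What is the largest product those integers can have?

Let P[k] be the best product for length k (with at least one cut). For each first piece i, the rest contributes max(k−i, P[k−i]).
Small cases: P[2]=1, P[3]=2, P[4]=4, P[5]=6, P[6]=9, P[7]=12, P[8]=18, P[9]=27, P[10]=36.
P[11] = 2×max(9,27) = 2×27 = 54
P[12] = 3×max(9,27) = 3×27 = 81
P[13] = 2×max(11,54) = 2×54 = 108
P[14] = 2×max(12,81) = 2×81 = 162
P[15] = 3×max(12,81) = 3×81 = 243
One optimal split: 3 + 3 + 3 + 3 + 3; product 3×3×3×3×3 = 243.

243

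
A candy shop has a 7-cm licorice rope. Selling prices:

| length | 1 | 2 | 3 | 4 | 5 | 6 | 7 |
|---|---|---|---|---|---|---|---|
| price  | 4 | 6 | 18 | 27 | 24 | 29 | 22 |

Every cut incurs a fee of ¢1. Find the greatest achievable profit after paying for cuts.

44

Build v[k] bottom-up: v[k] = max over allowed piece i of (p[i] + v[k−i]) − 1 per cut.
v[1] = 4
v[2] = max(4+4-1, 6+0) = 7
v[3] = max(4+7-1, 6+4-1, 18+0) = 18
v[4] = max(4+18-1, 6+7-1, 18+4-1, 27+0) = 27
v[5] = max(4+27-1, 6+18-1, 18+7-1, 27+4-1, 24+0) = 30
v[6] = max(4+30-1, 6+27-1, 18+18-1, 27+7-1, 24+4-1, 29+0) = 35
v[7] = max(4+35-1, 6+30-1, 18+27-1, …, 29+4-1, 22+0) = 44
One optimal plan: pieces 4 + 3 (1 cut) → ¢45 − ¢1 = ¢44.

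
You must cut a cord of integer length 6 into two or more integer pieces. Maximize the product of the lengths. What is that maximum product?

Fill prod[k] for k=2..6: at each k try every first piece i and multiply by the better of (k−i) uncut or prod[k−i].
prod[2] = 1*max(1,0) = 1*1 = 1
prod[3] = 1*max(2,1) = 1*2 = 2
prod[4] = 2*max(2,1) = 2*2 = 4
prod[5] = 2*max(3,2) = 2*3 = 6
prod[6] = 3*max(3,2) = 3*3 = 9
One optimal split: 3 + 3; product 3*3 = 9.

9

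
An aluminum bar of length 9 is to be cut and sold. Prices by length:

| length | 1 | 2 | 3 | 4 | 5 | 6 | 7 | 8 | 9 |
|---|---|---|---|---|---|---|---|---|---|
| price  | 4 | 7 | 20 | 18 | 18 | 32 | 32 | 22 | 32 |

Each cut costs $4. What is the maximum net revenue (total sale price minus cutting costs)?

Build v[k] bottom-up: v[k] = max over allowed piece i of (p[i] + v[k−i]) − 4 per cut.
v[1] = 4
v[2] = 7
v[3] = 20
v[4] = 20  (first piece 1, then v[3]=20)
v[5] = 23  (first piece 2, then v[3]=20)
v[6] = 36  (first piece 3, then v[3]=20)
v[7] = 36  (first piece 1, then v[6]=36)
v[8] = 39  (first piece 2, then v[6]=36)
v[9] = 52  (first piece 3, then v[6]=36)
One optimal plan: pieces 3 + 3 + 3 (2 cuts) → $60 − $8 = $52.

52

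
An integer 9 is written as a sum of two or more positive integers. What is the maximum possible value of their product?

Define m[k] = max over 1≤i<k of i · max(k−i, m[k−i]); the inner max lets the remainder stay uncut if that's better.
m[2] = 1·max(1,0) = 1·1 = 1
m[3] = max(1·2, 2·1) = 2
m[4] = max(1·3, 2·2, 3·1) = 4
m[5] = max(1·4, 2·3, 3·2, 4·1) = 6
m[6] = max(1·6, 2·4, 3·3, 4·2, 5·1) = 9
m[7] = max(1·9, 2·6, 3·4, 4·3, 5·2, 6·1) = 12
m[8] = max(1·12, 2·9, 3·6, …, 6·2, 7·1) = 18
m[9] = max(1·18, 2·12, 3·9, …, 7·2, 8·1) = 27
One optimal split: 3 + 3 + 3; product 3·3·3 = 27.

27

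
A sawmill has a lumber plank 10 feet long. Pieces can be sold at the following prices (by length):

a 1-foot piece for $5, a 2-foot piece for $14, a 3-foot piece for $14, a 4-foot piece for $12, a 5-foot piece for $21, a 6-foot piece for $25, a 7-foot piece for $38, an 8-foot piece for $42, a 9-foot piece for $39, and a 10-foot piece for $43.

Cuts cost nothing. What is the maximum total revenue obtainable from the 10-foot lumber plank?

Let r[k] be the best obtainable value from length k. For each k, try every first piece i and keep the best of price[i] + r[k−i].
r[1] = 5
r[2] = 14
r[3] = 19  (first piece 1, then r[2]=14)
r[4] = 28  (first piece 2, then r[2]=14)
r[5] = 33  (first piece 1, then r[4]=28)
r[6] = 42  (first piece 2, then r[4]=28)
r[7] = 47  (first piece 1, then r[6]=42)
r[8] = 56  (first piece 2, then r[6]=42)
r[9] = 61  (first piece 1, then r[8]=56)
r[10] = 70  (first piece 2, then r[8]=56)
One optimal cutting: 2 + 2 + 2 + 2 + 2 → $14 + $14 + $14 + $14 + $14 = $70.

70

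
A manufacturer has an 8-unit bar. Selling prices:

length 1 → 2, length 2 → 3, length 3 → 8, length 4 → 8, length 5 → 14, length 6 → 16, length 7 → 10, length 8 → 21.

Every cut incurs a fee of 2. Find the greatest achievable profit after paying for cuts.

21

Consider every possible first cut. v[k] is the best of p[i]+v[k−i] over all sellable i≤k, charging 2 whenever i<k.
v[1] = 2
v[2] = 3
v[3] = 8
v[4] = 8  (first piece 1, then v[3]=8)
v[5] = 14
v[6] = 16
v[7] = 16  (first piece 1, then v[6]=16)
v[8] = 21
Best is to make no cuts and sell whole for 21.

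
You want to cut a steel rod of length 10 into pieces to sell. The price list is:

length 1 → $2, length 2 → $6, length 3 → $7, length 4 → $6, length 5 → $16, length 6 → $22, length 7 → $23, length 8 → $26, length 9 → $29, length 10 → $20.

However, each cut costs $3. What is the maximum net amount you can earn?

29

Let r[k] be the best obtainable value from length k. For each k, try every first piece i and keep the best of price[i] + r[k−i] minus the 3 cut fee when i<k.
r[1] = 2
r[2] = 6
r[3] = 7
r[4] = 9  (first piece 2, then r[2]=6)
r[5] = 16
r[6] = 22
r[7] = 23
r[8] = 26
r[9] = 29
r[10] = 29  (first piece 2, then r[8]=26)
One optimal plan: pieces 8 + 2 (1 cut) → $32 − $3 = $29.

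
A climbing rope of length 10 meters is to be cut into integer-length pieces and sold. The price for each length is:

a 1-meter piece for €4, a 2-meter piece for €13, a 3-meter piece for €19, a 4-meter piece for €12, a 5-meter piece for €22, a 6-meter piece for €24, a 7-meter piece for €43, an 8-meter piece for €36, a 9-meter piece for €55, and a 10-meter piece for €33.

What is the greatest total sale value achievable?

Consider every possible first cut. R[k] is the best of p[i]+R[k−i] over all sellable i≤k.
R[1] = 4
R[2] = max(4+4, 13+0) = 13
R[3] = max(4+13, 13+4, 19+0) = 19
R[4] = max(4+19, 13+13, 19+4, 12+0) = 26
R[5] = max(4+26, 13+19, 19+13, 12+4, 22+0) = 32
R[6] = max(4+32, 13+26, 19+19, 12+13, 22+4, 24+0) = 39
R[7] = max(4+39, 13+32, 19+26, …, 24+4, 43+0) = 45
R[8] = max(4+45, 13+39, 19+32, …, 43+4, 36+0) = 52
R[9] = max(4+52, 13+45, 19+39, …, 36+4, 55+0) = 58
R[10] = max(4+58, 13+52, 19+45, …, 55+4, 33+0) = 65
One optimal cutting: 2 + 2 + 2 + 2 + 2 → €13 + €13 + €13 + €13 + €13 = €65.

65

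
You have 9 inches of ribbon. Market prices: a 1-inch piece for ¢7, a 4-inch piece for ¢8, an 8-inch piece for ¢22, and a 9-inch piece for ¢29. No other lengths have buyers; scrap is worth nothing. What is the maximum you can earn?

63

Let best[k] be the best obtainable value from length k. For each k, try every first piece i and keep the best of price[i] + best[k−i].
best[1] = 7
best[2] = 14  (first piece 1, then best[1]=7)
best[3] = 21  (first piece 1, then best[2]=14)
best[4] = max(7+21, 8+0) = 28
best[5] = max(7+28, 8+7) = 35
best[6] = max(7+35, 8+14) = 42
best[7] = max(7+42, 8+21) = 49
best[8] = max(7+49, 8+28, 22+0) = 56
best[9] = max(7+56, 8+35, 22+7, 29+0) = 63
One optimal cutting: 1 + 1 + 1 + 1 + 1 + 1 + 1 + 1 + 1 → ¢63.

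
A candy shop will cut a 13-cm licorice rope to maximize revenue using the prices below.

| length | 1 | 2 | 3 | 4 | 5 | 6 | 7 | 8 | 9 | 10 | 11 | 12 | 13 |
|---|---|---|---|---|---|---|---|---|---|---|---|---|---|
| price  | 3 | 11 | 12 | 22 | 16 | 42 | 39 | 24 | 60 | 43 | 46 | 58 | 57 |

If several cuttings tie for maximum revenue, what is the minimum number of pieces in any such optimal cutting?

3

Build r[k] bottom-up: r[k] = max over allowed piece i of (p[i] + r[k−i]).
r[1] = 3
r[2] = 11
r[3] = 14  (first piece 1, then r[2]=11)
r[4] = 22  (first piece 2, then r[2]=11)
r[5] = 25  (first piece 1, then r[4]=22)
r[6] = 42
r[7] = 45  (first piece 1, then r[6]=42)
r[8] = 53  (first piece 2, then r[6]=42)
r[9] = 60
r[10] = 64  (first piece 2, then r[8]=53)
r[11] = 71  (first piece 2, then r[9]=60)
r[12] = 84  (first piece 6, then r[6]=42)
r[13] = 87  (first piece 1, then r[12]=84)
Maximum revenue is ¢87.
Now minimize piece count subject to staying optimal: for each k, pieces[k] = 1 + min over i with p[i]+r[k−i]=r[k] of pieces[k−i].
pieces[10] = 2
pieces[11] = 2
pieces[12] = 2
pieces[13] = 3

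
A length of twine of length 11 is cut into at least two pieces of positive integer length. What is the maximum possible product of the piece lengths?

Let prod[k] be the best product for length k (with at least one cut). For each first piece i, the rest contributes max(k−i, prod[k−i]).
prod[2] = 1*max(1,0) = 1*1 = 1
prod[3] = 1*max(2,1) = 1*2 = 2
prod[4] = 2*max(2,1) = 2*2 = 4
prod[5] = 2*max(3,2) = 2*3 = 6
prod[6] = 3*max(3,2) = 3*3 = 9
prod[7] = 2*max(5,6) = 2*6 = 12
prod[8] = 2*max(6,9) = 2*9 = 18
prod[9] = 3*max(6,9) = 3*9 = 27
prod[10] = 2*max(8,18) = 2*18 = 36
prod[11] = 2*max(9,27) = 2*27 = 54
One optimal split: 3 + 3 + 3 + 2; product 3*3*3*2 = 54.

54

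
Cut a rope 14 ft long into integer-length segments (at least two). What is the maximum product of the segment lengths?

Define prod[k] = max over 1≤i<k of i · max(k−i, prod[k−i]); the inner max lets the remainder stay uncut if that's better.
Small cases: prod[2]=1, prod[3]=2, prod[4]=4, prod[5]=6, prod[6]=9, prod[7]=12, prod[8]=18.
prod[9] = 3·max(6,9) = 3·9 = 27
prod[10] = 2·max(8,18) = 2·18 = 36
prod[11] = 2·max(9,27) = 2·27 = 54
prod[12] = 3·max(9,27) = 3·27 = 81
prod[13] = 2·max(11,54) = 2·54 = 108
prod[14] = 2·max(12,81) = 2·81 = 162
One optimal split: 3 + 3 + 3 + 3 + 2; product 3·3·3·3·2 = 162.

162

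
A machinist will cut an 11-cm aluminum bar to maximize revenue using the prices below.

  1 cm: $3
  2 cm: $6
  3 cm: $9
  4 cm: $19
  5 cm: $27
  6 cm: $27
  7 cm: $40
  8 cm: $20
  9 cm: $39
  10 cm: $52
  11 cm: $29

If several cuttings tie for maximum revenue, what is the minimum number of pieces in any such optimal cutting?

Build r[k] bottom-up: r[k] = max over allowed piece i of (p[i] + r[k−i]).
r[1] = 3
r[2] = max(3+3, 6+0) = 6
r[3] = max(3+6, 6+3, 9+0) = 9
r[4] = max(3+9, 6+6, 9+3, 19+0) = 19
r[5] = max(3+19, 6+9, 9+6, 19+3, 27+0) = 27
r[6] = max(3+27, 6+19, 9+9, 19+6, 27+3, 27+0) = 30
r[7] = max(3+30, 6+27, 9+19, …, 27+3, 40+0) = 40
r[8] = max(3+40, 6+30, 9+27, …, 40+3, 20+0) = 43
r[9] = max(3+43, 6+40, 9+30, …, 20+3, 39+0) = 46
r[10] = max(3+46, 6+43, 9+40, …, 39+3, 52+0) = 54
r[11] = max(3+54, 6+46, 9+43, …, 52+3, 29+0) = 59
Maximum revenue is $59.
Now minimize piece count subject to staying optimal: for each k, pieces[k] = 1 + min over i with p[i]+r[k−i]=r[k] of pieces[k−i].
pieces[8] = 2
pieces[9] = 2
pieces[10] = 2
pieces[11] = 2

2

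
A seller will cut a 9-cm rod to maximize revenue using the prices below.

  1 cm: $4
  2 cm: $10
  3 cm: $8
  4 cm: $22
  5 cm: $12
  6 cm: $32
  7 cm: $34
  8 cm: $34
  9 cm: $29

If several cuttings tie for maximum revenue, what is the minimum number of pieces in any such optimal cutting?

Build r[k] bottom-up: r[k] = max over allowed piece i of (p[i] + r[k−i]).
r[1] = 4
r[2] = max(4+4, 10+0) = 10
r[3] = max(4+10, 10+4, 8+0) = 14
r[4] = max(4+14, 10+10, 8+4, 22+0) = 22
r[5] = max(4+22, 10+14, 8+10, 22+4, 12+0) = 26
r[6] = max(4+26, 10+22, 8+14, 22+10, 12+4, 32+0) = 32
r[7] = max(4+32, 10+26, 8+22, …, 32+4, 34+0) = 36
r[8] = max(4+36, 10+32, 8+26, …, 34+4, 34+0) = 44
r[9] = max(4+44, 10+36, 8+32, …, 34+4, 29+0) = 48
Maximum revenue is $48.
Now minimize piece count subject to staying optimal: for each k, pieces[k] = 1 + min over i with p[i]+r[k−i]=r[k] of pieces[k−i].
pieces[6] = 1
pieces[7] = 2
pieces[8] = 2
pieces[9] = 3

3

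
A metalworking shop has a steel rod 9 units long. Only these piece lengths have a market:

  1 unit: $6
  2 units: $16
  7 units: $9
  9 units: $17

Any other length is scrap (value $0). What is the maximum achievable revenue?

Let best[k] be the best obtainable value from length k. For each k, try every first piece i and keep the best of price[i] + best[k−i].
best[1] = 6
best[2] = 16
best[3] = 22  (first piece 1, then best[2]=16)
best[4] = 32  (first piece 2, then best[2]=16)
best[5] = 38  (first piece 1, then best[4]=32)
best[6] = 48  (first piece 2, then best[4]=32)
best[7] = 54  (first piece 1, then best[6]=48)
best[8] = 64  (first piece 2, then best[6]=48)
best[9] = 70  (first piece 1, then best[8]=64)
One optimal cutting: 2 + 2 + 2 + 2 + 1 → $70.

70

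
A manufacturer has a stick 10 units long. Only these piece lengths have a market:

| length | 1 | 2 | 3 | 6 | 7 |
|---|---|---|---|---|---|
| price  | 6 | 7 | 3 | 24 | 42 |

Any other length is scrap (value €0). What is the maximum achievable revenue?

60

Let best[k] be the best obtainable value from length k. For each k, try every first piece i and keep the best of price[i] + best[k−i].
best[1] = 6
best[2] = 12  (first piece 1, then best[1]=6)
best[3] = 18  (first piece 1, then best[2]=12)
best[4] = 24  (first piece 1, then best[3]=18)
best[5] = 30  (first piece 1, then best[4]=24)
best[6] = 36  (first piece 1, then best[5]=30)
best[7] = 42  (first piece 1, then best[6]=36)
best[8] = 48  (first piece 1, then best[7]=42)
best[9] = 54  (first piece 1, then best[8]=48)
best[10] = 60  (first piece 1, then best[9]=54)
One optimal cutting: 1 + 1 + 1 + 1 + 1 + 1 + 1 + 1 + 1 + 1 → €60.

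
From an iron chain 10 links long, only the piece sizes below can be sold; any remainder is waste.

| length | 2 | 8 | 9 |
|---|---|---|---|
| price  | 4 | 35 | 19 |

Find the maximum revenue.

Let f[k] be the best obtainable value from length k. For each k, try every first piece i and keep the best of price[i] + f[k−i].
f[1] = 0
f[2] = 4
f[3] = 4
f[4] = 8  (first piece 2, then f[2]=4)
f[5] = 8
f[6] = 12  (first piece 2, then f[4]=8)
f[7] = 12
f[8] = 35
f[9] = 35
f[10] = 39  (first piece 2, then f[8]=35)
One optimal cutting: 8 + 2 → $39.

39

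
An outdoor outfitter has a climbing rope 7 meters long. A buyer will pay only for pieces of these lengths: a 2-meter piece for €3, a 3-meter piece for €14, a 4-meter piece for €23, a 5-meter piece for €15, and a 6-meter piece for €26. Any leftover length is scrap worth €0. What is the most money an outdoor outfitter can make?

Consider every possible first cut. f[k] is the best of p[i]+f[k−i] over all sellable i≤k.
f[1] = 0
f[2] = 3
f[3] = max(3+0, 14+0) = 14
f[4] = max(3+3, 14+0, 23+0) = 23
f[5] = max(3+14, 14+3, 23+0, 15+0) = 23
f[6] = max(3+23, 14+14, 23+3, 15+0, 26+0) = 28
f[7] = max(3+23, 14+23, 23+14, 15+3, 26+0) = 37
One optimal cutting: 4 + 3 → €37.

37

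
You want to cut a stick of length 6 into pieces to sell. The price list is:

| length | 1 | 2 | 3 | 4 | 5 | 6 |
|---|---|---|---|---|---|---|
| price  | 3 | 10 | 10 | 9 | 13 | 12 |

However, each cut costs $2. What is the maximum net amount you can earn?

26

Consider every possible first cut. v[k] is the best of p[i]+v[k−i] over all sellable i≤k, charging 2 whenever i<k.
v[1] = 3
v[2] = max(3+3-2, 10+0) = 10
v[3] = max(3+10-2, 10+3-2, 10+0) = 11
v[4] = max(3+11-2, 10+10-2, 10+3-2, 9+0) = 18
v[5] = max(3+18-2, 10+11-2, 10+10-2, 9+3-2, 13+0) = 19
v[6] = max(3+19-2, 10+18-2, 10+11-2, 9+10-2, 13+3-2, 12+0) = 26
One optimal plan: pieces 2 + 2 + 2 (2 cuts) → $30 − $4 = $26.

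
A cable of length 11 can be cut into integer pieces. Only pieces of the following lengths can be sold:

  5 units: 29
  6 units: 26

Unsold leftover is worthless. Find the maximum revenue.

58

Build f[k] bottom-up: f[k] = max over allowed piece i of (p[i] + f[k−i]).
f[1] = 0
f[2] = 0
f[3] = 0
f[4] = 0
f[5] = 29
f[6] = 29
f[7] = 29
f[8] = 29
f[9] = 29
f[10] = 58  (first piece 5, then f[5]=29)
f[11] = 58
One optimal cutting: pieces 5 + 5 with 1 unit of scrap → 58.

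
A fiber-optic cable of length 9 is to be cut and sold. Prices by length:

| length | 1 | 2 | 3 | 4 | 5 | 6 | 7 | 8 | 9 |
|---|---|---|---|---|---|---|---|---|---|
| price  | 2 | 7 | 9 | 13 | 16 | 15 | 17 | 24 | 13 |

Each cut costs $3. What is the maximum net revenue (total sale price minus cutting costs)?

26

Let net[k] be the best obtainable value from length k. For each k, try every first piece i and keep the best of price[i] + net[k−i] minus the 3 cut fee when i<k.
net[1] = 2
net[2] = max(2+2-3, 7+0) = 7
net[3] = max(2+7-3, 7+2-3, 9+0) = 9
net[4] = max(2+9-3, 7+7-3, 9+2-3, 13+0) = 13
net[5] = max(2+13-3, 7+9-3, 9+7-3, 13+2-3, 16+0) = 16
net[6] = max(2+16-3, 7+13-3, 9+9-3, 13+7-3, 16+2-3, 15+0) = 17
net[7] = max(2+17-3, 7+16-3, 9+13-3, …, 15+2-3, 17+0) = 20
net[8] = max(2+20-3, 7+17-3, 9+16-3, …, 17+2-3, 24+0) = 24
net[9] = max(2+24-3, 7+20-3, 9+17-3, …, 24+2-3, 13+0) = 26
One optimal plan: pieces 5 + 4 (1 cut) → $29 − $3 = $26.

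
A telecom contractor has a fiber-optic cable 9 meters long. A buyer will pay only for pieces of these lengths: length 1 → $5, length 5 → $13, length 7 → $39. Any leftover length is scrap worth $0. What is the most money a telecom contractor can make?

49

Let r[k] be the best obtainable value from length k. For each k, try every first piece i and keep the best of price[i] + r[k−i].
r[1] = 5
r[2] = 10  (first piece 1, then r[1]=5)
r[3] = 15  (first piece 1, then r[2]=10)
r[4] = 20  (first piece 1, then r[3]=15)
r[5] = 25  (first piece 1, then r[4]=20)
r[6] = 30  (first piece 1, then r[5]=25)
r[7] = 39
r[8] = 44  (first piece 1, then r[7]=39)
r[9] = 49  (first piece 1, then r[8]=44)
One optimal cutting: 7 + 1 + 1 → $49.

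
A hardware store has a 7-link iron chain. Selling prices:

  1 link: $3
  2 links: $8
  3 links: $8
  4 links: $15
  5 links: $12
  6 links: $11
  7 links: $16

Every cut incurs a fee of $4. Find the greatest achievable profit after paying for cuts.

19

Let v[k] be the best obtainable value from length k. For each k, try every first piece i and keep the best of price[i] + v[k−i] minus the 4 cut fee when i<k.
v[1] = 3
v[2] = max(3+3-4, 8+0) = 8
v[3] = max(3+8-4, 8+3-4, 8+0) = 8
v[4] = max(3+8-4, 8+8-4, 8+3-4, 15+0) = 15
v[5] = max(3+15-4, 8+8-4, 8+8-4, 15+3-4, 12+0) = 14
v[6] = max(3+14-4, 8+15-4, 8+8-4, 15+8-4, 12+3-4, 11+0) = 19
v[7] = max(3+19-4, 8+14-4, 8+15-4, …, 11+3-4, 16+0) = 19
One optimal plan: pieces 4 + 3 (1 cut) → $23 − $4 = $19.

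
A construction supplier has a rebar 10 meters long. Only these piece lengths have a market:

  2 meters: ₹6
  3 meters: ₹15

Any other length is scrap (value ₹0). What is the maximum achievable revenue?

Build r[k] bottom-up: r[k] = max over allowed piece i of (p[i] + r[k−i]).
r[1] = 0
r[2] = 6
r[3] = 15
r[4] = 15
r[5] = 21  (first piece 2, then r[3]=15)
r[6] = 30  (first piece 3, then r[3]=15)
r[7] = 30
r[8] = 36  (first piece 2, then r[6]=30)
r[9] = 45  (first piece 3, then r[6]=30)
r[10] = 45
One optimal cutting: pieces 3 + 3 + 3 with 1 meter of scrap → ₹45.

45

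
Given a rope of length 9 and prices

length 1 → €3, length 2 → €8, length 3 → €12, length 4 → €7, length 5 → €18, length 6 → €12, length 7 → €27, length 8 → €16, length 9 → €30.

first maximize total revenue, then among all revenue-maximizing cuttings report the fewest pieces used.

3

Consider every possible first cut. r[k] is the best of p[i]+r[k−i] over all sellable i≤k.
r[1] = 3
r[2] = 8
r[3] = 12
r[4] = 16  (first piece 2, then r[2]=8)
r[5] = 20  (first piece 2, then r[3]=12)
r[6] = 24  (first piece 2, then r[4]=16)
r[7] = 28  (first piece 2, then r[5]=20)
r[8] = 32  (first piece 2, then r[6]=24)
r[9] = 36  (first piece 2, then r[7]=28)
Maximum revenue is €36.
Now minimize piece count subject to staying optimal: for each k, pieces[k] = 1 + min over i with p[i]+r[k−i]=r[k] of pieces[k−i].
pieces[6] = 2
pieces[7] = 3
pieces[8] = 3
pieces[9] = 3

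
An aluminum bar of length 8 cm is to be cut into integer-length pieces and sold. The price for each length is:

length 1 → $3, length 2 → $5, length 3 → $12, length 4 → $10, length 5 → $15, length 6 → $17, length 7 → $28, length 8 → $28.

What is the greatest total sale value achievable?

Build R[k] bottom-up: R[k] = max over allowed piece i of (p[i] + R[k−i]).
R[1] = 3
R[2] = max(3+3, 5+0) = 6
R[3] = max(3+6, 5+3, 12+0) = 12
R[4] = max(3+12, 5+6, 12+3, 10+0) = 15
R[5] = max(3+15, 5+12, 12+6, 10+3, 15+0) = 18
R[6] = max(3+18, 5+15, 12+12, 10+6, 15+3, 17+0) = 24
R[7] = max(3+24, 5+18, 12+15, …, 17+3, 28+0) = 28
R[8] = max(3+28, 5+24, 12+18, …, 28+3, 28+0) = 31
One optimal cutting: 7 + 1 → $28 + $3 = $31.

31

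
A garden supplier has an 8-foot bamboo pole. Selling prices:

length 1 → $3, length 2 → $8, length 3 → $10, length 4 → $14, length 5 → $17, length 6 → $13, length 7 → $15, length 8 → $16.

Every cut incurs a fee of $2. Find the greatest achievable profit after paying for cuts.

26

Consider every possible first cut. net[k] is the best of p[i]+net[k−i] over all sellable i≤k, charging 2 whenever i<k.
net[1] = 3
net[2] = max(3+3-2, 8+0) = 8
net[3] = max(3+8-2, 8+3-2, 10+0) = 10
net[4] = max(3+10-2, 8+8-2, 10+3-2, 14+0) = 14
net[5] = max(3+14-2, 8+10-2, 10+8-2, 14+3-2, 17+0) = 17
net[6] = max(3+17-2, 8+14-2, 10+10-2, 14+8-2, 17+3-2, 13+0) = 20
net[7] = max(3+20-2, 8+17-2, 10+14-2, …, 13+3-2, 15+0) = 23
net[8] = max(3+23-2, 8+20-2, 10+17-2, …, 15+3-2, 16+0) = 26
One optimal plan: pieces 2 + 2 + 2 + 2 (3 cuts) → $32 − $6 = $26.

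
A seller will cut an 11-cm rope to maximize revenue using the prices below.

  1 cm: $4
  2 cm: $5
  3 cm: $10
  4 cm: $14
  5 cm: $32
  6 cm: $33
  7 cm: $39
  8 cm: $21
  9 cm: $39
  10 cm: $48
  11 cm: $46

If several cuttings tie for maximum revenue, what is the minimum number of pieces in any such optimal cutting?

Consider every possible first cut. r[k] is the best of p[i]+r[k−i] over all sellable i≤k.
r[1] = 4
r[2] = max(4+4, 5+0) = 8
r[3] = max(4+8, 5+4, 10+0) = 12
r[4] = max(4+12, 5+8, 10+4, 14+0) = 16
r[5] = max(4+16, 5+12, 10+8, 14+4, 32+0) = 32
r[6] = max(4+32, 5+16, 10+12, 14+8, 32+4, 33+0) = 36
r[7] = max(4+36, 5+32, 10+16, …, 33+4, 39+0) = 40
r[8] = max(4+40, 5+36, 10+32, …, 39+4, 21+0) = 44
r[9] = max(4+44, 5+40, 10+36, …, 21+4, 39+0) = 48
r[10] = max(4+48, 5+44, 10+40, …, 39+4, 48+0) = 64
r[11] = max(4+64, 5+48, 10+44, …, 48+4, 46+0) = 68
Maximum revenue is $68.
Now minimize piece count subject to staying optimal: for each k, pieces[k] = 1 + min over i with p[i]+r[k−i]=r[k] of pieces[k−i].
pieces[8] = 4
pieces[9] = 5
pieces[10] = 2
pieces[11] = 3

3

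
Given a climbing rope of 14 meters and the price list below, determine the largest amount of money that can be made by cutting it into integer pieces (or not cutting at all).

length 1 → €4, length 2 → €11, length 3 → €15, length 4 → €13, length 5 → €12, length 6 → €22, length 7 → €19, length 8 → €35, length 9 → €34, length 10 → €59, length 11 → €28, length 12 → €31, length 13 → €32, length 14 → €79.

81

Build v[k] bottom-up: v[k] = max over allowed piece i of (p[i] + v[k−i]).
v[1] = 4
v[2] = 11
v[3] = 15  (first piece 1, then v[2]=11)
v[4] = 22  (first piece 2, then v[2]=11)
v[5] = 26  (first piece 1, then v[4]=22)
v[6] = 33  (first piece 2, then v[4]=22)
v[7] = 37  (first piece 1, then v[6]=33)
v[8] = 44  (first piece 2, then v[6]=33)
v[9] = 48  (first piece 1, then v[8]=44)
v[10] = 59
v[11] = 63  (first piece 1, then v[10]=59)
v[12] = 70  (first piece 2, then v[10]=59)
v[13] = 74  (first piece 1, then v[12]=70)
v[14] = 81  (first piece 2, then v[12]=70)
One optimal cutting: 10 + 2 + 2 → €59 + €11 + €11 = €81.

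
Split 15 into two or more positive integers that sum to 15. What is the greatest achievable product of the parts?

Let m[k] be the best product for length k (with at least one cut). For each first piece i, the rest contributes max(k−i, m[k−i]).
m[2] = 1·max(1,0) = 1·1 = 1
m[3] = 1·max(2,1) = 1·2 = 2
m[4] = 2·max(2,1) = 2·2 = 4
m[5] = 2·max(3,2) = 2·3 = 6
m[6] = 3·max(3,2) = 3·3 = 9
m[7] = 2·max(5,6) = 2·6 = 12
m[8] = 2·max(6,9) = 2·9 = 18
m[9] = 3·max(6,9) = 3·9 = 27
m[10] = 2·max(8,18) = 2·18 = 36
m[11] = 2·max(9,27) = 2·27 = 54
m[12] = 3·max(9,27) = 3·27 = 81
m[13] = 2·max(11,54) = 2·54 = 108
m[14] = 2·max(12,81) = 2·81 = 162
m[15] = 3·max(12,81) = 3·81 = 243
One optimal split: 3 + 3 + 3 + 3 + 3; product 3·3·3·3·3 = 243.

243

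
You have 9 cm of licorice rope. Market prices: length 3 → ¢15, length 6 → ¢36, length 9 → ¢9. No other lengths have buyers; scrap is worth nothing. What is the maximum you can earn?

51

Consider every possible first cut. f[k] is the best of p[i]+f[k−i] over all sellable i≤k.
f[1] = 0
f[2] = 0
f[3] = 15
f[4] = 15
f[5] = 15
f[6] = max(15+15, 36+0) = 36
f[7] = max(15+15, 36+0) = 36
f[8] = max(15+15, 36+0) = 36
f[9] = max(15+36, 36+15, 9+0) = 51
One optimal cutting: 6 + 3 → ¢51.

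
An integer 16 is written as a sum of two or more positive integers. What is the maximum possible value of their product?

Define prod[k] = max over 1≤i<k of i · max(k−i, prod[k−i]); the inner max lets the remainder stay uncut if that's better.
prod[2] = 1×max(1,0) = 1×1 = 1
prod[3] = max(1×2, 2×1) = 2
prod[4] = max(1×3, 2×2, 3×1) = 4
prod[5] = max(1×4, 2×3, 3×2, 4×1) = 6
prod[6] = max(1×6, 2×4, 3×3, 4×2, 5×1) = 9
prod[7] = max(1×9, 2×6, 3×4, 4×3, 5×2, 6×1) = 12
prod[8] = max(1×12, 2×9, 3×6, …, 6×2, 7×1) = 18
prod[9] = max(1×18, 2×12, 3×9, …, 7×2, 8×1) = 27
prod[10] = max(1×27, 2×18, 3×12, …, 8×2, 9×1) = 36
prod[11] = max(1×36, 2×27, 3×18, …, 9×2, 10×1) = 54
prod[12] = max(1×54, 2×36, 3×27, …, 10×2, 11×1) = 81
prod[13] = max(1×81, 2×54, 3×36, …, 11×2, 12×1) = 108
prod[14] = max(1×108, 2×81, 3×54, …, 12×2, 13×1) = 162
prod[15] = max(1×162, 2×108, 3×81, …, 13×2, 14×1) = 243
prod[16] = max(1×243, 2×162, 3×108, …, 14×2, 15×1) = 324
One optimal split: 3 + 3 + 3 + 3 + 2 + 2; product 3×3×3×3×2×2 = 324.

324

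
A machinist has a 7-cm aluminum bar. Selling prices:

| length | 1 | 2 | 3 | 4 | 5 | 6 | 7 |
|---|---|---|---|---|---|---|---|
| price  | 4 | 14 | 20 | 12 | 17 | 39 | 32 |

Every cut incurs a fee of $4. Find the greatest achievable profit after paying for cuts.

40

Consider every possible first cut. net[k] is the best of p[i]+net[k−i] over all sellable i≤k, charging 4 whenever i<k.
net[1] = 4
net[2] = 14
net[3] = 20
net[4] = 24  (first piece 2, then net[2]=14)
net[5] = 30  (first piece 2, then net[3]=20)
net[6] = 39
net[7] = 40  (first piece 2, then net[5]=30)
One optimal plan: pieces 3 + 2 + 2 (2 cuts) → $48 − $8 = $40.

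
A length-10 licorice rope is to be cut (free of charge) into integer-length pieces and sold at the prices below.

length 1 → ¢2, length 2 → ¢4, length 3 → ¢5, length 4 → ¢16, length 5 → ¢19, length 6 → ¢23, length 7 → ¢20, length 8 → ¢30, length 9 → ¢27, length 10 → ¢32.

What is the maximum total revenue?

39

Build r[k] bottom-up: r[k] = max over allowed piece i of (p[i] + r[k−i]).
r[1] = 2
r[2] = max(2+2, 4+0) = 4
r[3] = max(2+4, 4+2, 5+0) = 6
r[4] = max(2+6, 4+4, 5+2, 16+0) = 16
r[5] = max(2+16, 4+6, 5+4, 16+2, 19+0) = 19
r[6] = max(2+19, 4+16, 5+6, 16+4, 19+2, 23+0) = 23
r[7] = max(2+23, 4+19, 5+16, …, 23+2, 20+0) = 25
r[8] = max(2+25, 4+23, 5+19, …, 20+2, 30+0) = 32
r[9] = max(2+32, 4+25, 5+23, …, 30+2, 27+0) = 35
r[10] = max(2+35, 4+32, 5+25, …, 27+2, 32+0) = 39
One optimal cutting: 6 + 4 → ¢23 + ¢16 = ¢39.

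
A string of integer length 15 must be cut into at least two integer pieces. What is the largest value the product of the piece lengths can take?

Fill prod[k] for k=2..15: at each k try every first piece i and multiply by the better of (k−i) uncut or prod[k−i].
prod[2] = 1*max(1,0) = 1*1 = 1
prod[3] = max(1*2, 2*1) = 2
prod[4] = max(1*3, 2*2, 3*1) = 4
prod[5] = max(1*4, 2*3, 3*2, 4*1) = 6
prod[6] = max(1*6, 2*4, 3*3, 4*2, 5*1) = 9
prod[7] = max(1*9, 2*6, 3*4, 4*3, 5*2, 6*1) = 12
prod[8] = max(1*12, 2*9, 3*6, …, 6*2, 7*1) = 18
prod[9] = max(1*18, 2*12, 3*9, …, 7*2, 8*1) = 27
prod[10] = max(1*27, 2*18, 3*12, …, 8*2, 9*1) = 36
prod[11] = max(1*36, 2*27, 3*18, …, 9*2, 10*1) = 54
prod[12] = max(1*54, 2*36, 3*27, …, 10*2, 11*1) = 81
prod[13] = max(1*81, 2*54, 3*36, …, 11*2, 12*1) = 108
prod[14] = max(1*108, 2*81, 3*54, …, 12*2, 13*1) = 162
prod[15] = max(1*162, 2*108, 3*81, …, 13*2, 14*1) = 243
One optimal split: 3 + 3 + 3 + 3 + 3; product 3*3*3*3*3 = 243.

243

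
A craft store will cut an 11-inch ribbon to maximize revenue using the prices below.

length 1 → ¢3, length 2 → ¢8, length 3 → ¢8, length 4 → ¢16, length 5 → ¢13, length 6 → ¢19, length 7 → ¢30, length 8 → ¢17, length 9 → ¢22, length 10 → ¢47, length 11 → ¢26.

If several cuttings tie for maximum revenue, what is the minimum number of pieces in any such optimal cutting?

Build r[k] bottom-up: r[k] = max over allowed piece i of (p[i] + r[k−i]).
r[1] = 3
r[2] = 8
r[3] = 11  (first piece 1, then r[2]=8)
r[4] = 16  (first piece 2, then r[2]=8)
r[5] = 19  (first piece 1, then r[4]=16)
r[6] = 24  (first piece 2, then r[4]=16)
r[7] = 30
r[8] = 33  (first piece 1, then r[7]=30)
r[9] = 38  (first piece 2, then r[7]=30)
r[10] = 47
r[11] = 50  (first piece 1, then r[10]=47)
Maximum revenue is ¢50.
Now minimize piece count subject to staying optimal: for each k, pieces[k] = 1 + min over i with p[i]+r[k−i]=r[k] of pieces[k−i].
pieces[8] = 2
pieces[9] = 2
pieces[10] = 1
pieces[11] = 2

2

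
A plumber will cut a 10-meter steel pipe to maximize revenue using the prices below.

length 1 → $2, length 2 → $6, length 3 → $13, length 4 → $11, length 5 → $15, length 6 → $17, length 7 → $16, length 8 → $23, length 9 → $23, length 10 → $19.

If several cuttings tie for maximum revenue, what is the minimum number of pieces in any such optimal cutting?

4

Let r[k] be the best obtainable value from length k. For each k, try every first piece i and keep the best of price[i] + r[k−i].
r[1] = 2
r[2] = 6
r[3] = 13
r[4] = 15  (first piece 1, then r[3]=13)
r[5] = 19  (first piece 2, then r[3]=13)
r[6] = 26  (first piece 3, then r[3]=13)
r[7] = 28  (first piece 1, then r[6]=26)
r[8] = 32  (first piece 2, then r[6]=26)
r[9] = 39  (first piece 3, then r[6]=26)
r[10] = 41  (first piece 1, then r[9]=39)
Maximum revenue is $41.
Now minimize piece count subject to staying optimal: for each k, pieces[k] = 1 + min over i with p[i]+r[k−i]=r[k] of pieces[k−i].
pieces[7] = 3
pieces[8] = 3
pieces[9] = 3
pieces[10] = 4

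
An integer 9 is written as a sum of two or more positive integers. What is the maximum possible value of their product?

27

Let prod[k] be the best product for length k (with at least one cut). For each first piece i, the rest contributes max(k−i, prod[k−i]).
prod[2] = 1·max(1,0) = 1·1 = 1
prod[3] = max(1·2, 2·1) = 2
prod[4] = max(1·3, 2·2, 3·1) = 4
prod[5] = max(1·4, 2·3, 3·2, 4·1) = 6
prod[6] = max(1·6, 2·4, 3·3, 4·2, 5·1) = 9
prod[7] = max(1·9, 2·6, 3·4, 4·3, 5·2, 6·1) = 12
prod[8] = max(1·12, 2·9, 3·6, …, 6·2, 7·1) = 18
prod[9] = max(1·18, 2·12, 3·9, …, 7·2, 8·1) = 27
One optimal split: 3 + 3 + 3; product 3·3·3 = 27.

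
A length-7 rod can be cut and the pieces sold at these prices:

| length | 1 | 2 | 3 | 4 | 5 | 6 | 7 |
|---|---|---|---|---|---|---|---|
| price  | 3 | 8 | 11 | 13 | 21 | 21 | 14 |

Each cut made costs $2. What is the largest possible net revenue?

27

Build net[k] bottom-up: net[k] = max over allowed piece i of (p[i] + net[k−i]) − 2 per cut.
net[1] = 3
net[2] = max(3+3-2, 8+0) = 8
net[3] = max(3+8-2, 8+3-2, 11+0) = 11
net[4] = max(3+11-2, 8+8-2, 11+3-2, 13+0) = 14
net[5] = max(3+14-2, 8+11-2, 11+8-2, 13+3-2, 21+0) = 21
net[6] = max(3+21-2, 8+14-2, 11+11-2, 13+8-2, 21+3-2, 21+0) = 22
net[7] = max(3+22-2, 8+21-2, 11+14-2, …, 21+3-2, 14+0) = 27
One optimal plan: pieces 5 + 2 (1 cut) → $29 − $2 = $27.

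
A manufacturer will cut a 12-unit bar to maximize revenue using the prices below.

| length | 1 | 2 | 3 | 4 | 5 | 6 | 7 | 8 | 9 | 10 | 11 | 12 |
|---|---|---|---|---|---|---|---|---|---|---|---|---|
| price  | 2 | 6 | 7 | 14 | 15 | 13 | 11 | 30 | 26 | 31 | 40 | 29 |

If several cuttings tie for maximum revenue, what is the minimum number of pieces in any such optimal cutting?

Let r[k] be the best obtainable value from length k. For each k, try every first piece i and keep the best of price[i] + r[k−i].
r[1] = 2
r[2] = max(2+2, 6+0) = 6
r[3] = max(2+6, 6+2, 7+0) = 8
r[4] = max(2+8, 6+6, 7+2, 14+0) = 14
r[5] = max(2+14, 6+8, 7+6, 14+2, 15+0) = 16
r[6] = max(2+16, 6+14, 7+8, 14+6, 15+2, 13+0) = 20
r[7] = max(2+20, 6+16, 7+14, …, 13+2, 11+0) = 22
r[8] = max(2+22, 6+20, 7+16, …, 11+2, 30+0) = 30
r[9] = max(2+30, 6+22, 7+20, …, 30+2, 26+0) = 32
r[10] = max(2+32, 6+30, 7+22, …, 26+2, 31+0) = 36
r[11] = max(2+36, 6+32, 7+30, …, 31+2, 40+0) = 40
r[12] = max(2+40, 6+36, 7+32, …, 40+2, 29+0) = 44
Maximum revenue is €44.
Now minimize piece count subject to staying optimal: for each k, pieces[k] = 1 + min over i with p[i]+r[k−i]=r[k] of pieces[k−i].
pieces[9] = 2
pieces[10] = 2
pieces[11] = 1
pieces[12] = 2

2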